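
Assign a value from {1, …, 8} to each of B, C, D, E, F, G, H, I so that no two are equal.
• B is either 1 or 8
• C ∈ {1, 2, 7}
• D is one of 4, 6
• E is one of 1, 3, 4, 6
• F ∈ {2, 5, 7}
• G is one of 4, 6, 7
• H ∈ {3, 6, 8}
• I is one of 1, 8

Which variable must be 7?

G

Among the 8 variables, 5 fits only F (and all 8 values in {1, 2, 3, 4, 5, 6, 7, 8} must be used), so F = 5.
The 7 still-open variables together cover exactly {1, 2, 3, 4, 6, 7, 8} — 7 values for 7 variables — and 2 appears only in C's list, so C = 2.
The 6 still-open variables together cover exactly {1, 3, 4, 6, 7, 8} — 6 values for 6 variables — and 7 appears only in G's list, so G = 7.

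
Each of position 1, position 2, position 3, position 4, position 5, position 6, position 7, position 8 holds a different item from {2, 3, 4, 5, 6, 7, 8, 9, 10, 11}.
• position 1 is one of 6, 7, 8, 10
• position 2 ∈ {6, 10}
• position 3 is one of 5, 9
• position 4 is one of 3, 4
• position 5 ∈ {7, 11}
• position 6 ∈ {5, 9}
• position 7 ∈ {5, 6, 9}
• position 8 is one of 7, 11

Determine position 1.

8

position 3 and position 6 between them cover only {5, 9} — a naked pair. Remove those values from position 7.
position 7 must be 6 (only option left). Remove 6 from position 1, position 2.
That leaves position 2 = 10. Remove 10 from position 1.
The 2 variables position 5 and position 8 are confined to {7, 11}, which locks those values in; drop them from position 1.
So position 1 = 8.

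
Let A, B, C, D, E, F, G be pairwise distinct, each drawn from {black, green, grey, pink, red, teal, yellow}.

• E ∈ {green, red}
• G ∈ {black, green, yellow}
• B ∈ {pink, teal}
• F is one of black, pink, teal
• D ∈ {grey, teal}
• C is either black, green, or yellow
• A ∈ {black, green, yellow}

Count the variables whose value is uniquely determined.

2

The 7 variables together cover exactly {black, green, grey, pink, red, teal, yellow} — 7 values for 7 variables — and grey appears only in D's list, so D = grey.
The 6 still-open variables together cover exactly {black, green, pink, red, teal, yellow} — 6 values for 6 variables — and red appears only in E's list, so E = red.
A, C, G between them cover only {black, green, yellow} — a naked triple. Remove those values from F.
Determined: D=grey, E=red. The other variables each still have more than one consistent value. That makes 2.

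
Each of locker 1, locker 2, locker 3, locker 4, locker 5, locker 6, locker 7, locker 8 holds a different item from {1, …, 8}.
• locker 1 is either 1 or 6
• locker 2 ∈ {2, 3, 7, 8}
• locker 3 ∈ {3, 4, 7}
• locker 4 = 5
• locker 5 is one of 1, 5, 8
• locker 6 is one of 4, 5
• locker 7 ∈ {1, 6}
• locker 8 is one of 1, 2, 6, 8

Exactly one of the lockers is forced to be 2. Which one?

locker 8

locker 4 must be 5 (only option left). Eliminate 5 elsewhere: locker 5, locker 6.
locker 6 must be 4 (only option left). Eliminate 4 elsewhere: locker 3.
locker 1 and locker 7 share exactly the 2 values {1, 6}; by pigeonhole those values go to them, so strike 1, 6 from locker 5, locker 8.
locker 5's domain is down to {8}, so locker 5 = 8. Strike 8 from locker 2, locker 8.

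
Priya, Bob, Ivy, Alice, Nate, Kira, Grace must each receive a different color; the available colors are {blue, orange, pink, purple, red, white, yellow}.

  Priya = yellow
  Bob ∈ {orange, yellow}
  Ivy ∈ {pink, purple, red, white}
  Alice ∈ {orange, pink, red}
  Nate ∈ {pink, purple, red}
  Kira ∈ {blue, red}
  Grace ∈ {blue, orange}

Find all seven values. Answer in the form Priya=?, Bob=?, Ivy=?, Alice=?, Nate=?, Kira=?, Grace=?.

Priya's domain is down to {yellow}, so Priya = yellow. Strike yellow from Bob.
Bob's domain is down to {orange}, so Bob = orange. Strike orange from Alice, Grace.
Grace's domain is down to {blue}, so Grace = blue. Remove blue from Kira.
Kira has just one choice, so Kira = red. Remove red from Ivy, Alice, Nate.
Alice's domain is down to {pink}, so Alice = pink. So Ivy, Nate can't be pink.
Nate has just one choice, so Nate = purple. So Ivy can't be purple.
That leaves Ivy = white.

Priya=yellow, Bob=orange, Ivy=white, Alice=pink, Nate=purple, Kira=red, Grace=blue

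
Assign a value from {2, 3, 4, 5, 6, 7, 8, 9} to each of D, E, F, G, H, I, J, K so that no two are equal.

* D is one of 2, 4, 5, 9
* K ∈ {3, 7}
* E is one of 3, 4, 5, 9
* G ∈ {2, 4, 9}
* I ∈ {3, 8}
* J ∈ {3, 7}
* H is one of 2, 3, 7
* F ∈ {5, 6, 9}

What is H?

The 8 variables draw from only 8 values {2, 3, 4, 5, 6, 7, 8, 9}, so each is used; only F can be 6, hence F = 6.
The 7 still-open variables together cover exactly {2, 3, 4, 5, 7, 8, 9} — 7 values for 7 variables — and 8 appears only in I's list, so I = 8.
J and K share exactly the 2 values {3, 7}; by pigeonhole those values go to them, so strike 3, 7 from E, H.
So H = 2.

2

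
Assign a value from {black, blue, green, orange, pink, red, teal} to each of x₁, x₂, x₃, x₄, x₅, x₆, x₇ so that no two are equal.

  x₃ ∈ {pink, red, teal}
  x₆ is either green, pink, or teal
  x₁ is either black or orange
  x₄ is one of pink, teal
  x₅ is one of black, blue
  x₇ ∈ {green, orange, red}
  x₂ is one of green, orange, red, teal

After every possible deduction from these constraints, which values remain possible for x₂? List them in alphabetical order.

green, orange, red, teal

The 7 variables together cover exactly {black, blue, green, orange, pink, red, teal} — 7 values for 7 variables — and blue appears only in x₅'s list, so x₅ = blue.
Among the 6 still-open variables, black fits only x₁ (and all 6 values in {black, green, orange, pink, red, teal} must be used), so x₁ = black.
No further eliminations apply; x₂ can still be any of green, orange, red, teal.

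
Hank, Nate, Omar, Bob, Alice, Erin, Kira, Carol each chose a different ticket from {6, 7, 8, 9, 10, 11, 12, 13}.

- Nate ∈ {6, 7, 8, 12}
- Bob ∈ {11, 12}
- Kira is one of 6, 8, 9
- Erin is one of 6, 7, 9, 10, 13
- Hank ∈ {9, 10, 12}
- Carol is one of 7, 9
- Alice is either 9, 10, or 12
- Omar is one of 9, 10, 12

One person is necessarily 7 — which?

The 8 variables together cover exactly {6, 7, 8, 9, 10, 11, 12, 13} — 8 values for 8 variables — and 11 appears only in Bob's list, so Bob = 11.
Among the 7 still-open variables, 13 fits only Erin (and all 7 values in {6, 7, 8, 9, 10, 12, 13} must be used), so Erin = 13.
The 3 variables Hank, Omar, Alice are confined to {9, 10, 12}, which locks those values in; drop them from Nate, Kira, Carol.
So 7 goes to Carol.

Carol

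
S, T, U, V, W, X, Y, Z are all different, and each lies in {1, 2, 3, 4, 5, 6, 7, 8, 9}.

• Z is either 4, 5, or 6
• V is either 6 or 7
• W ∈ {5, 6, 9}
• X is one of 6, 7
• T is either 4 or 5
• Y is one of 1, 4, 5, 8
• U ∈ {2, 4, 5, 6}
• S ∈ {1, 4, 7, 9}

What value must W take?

The 8 variables draw from only 8 values {1, 2, 4, 5, 6, 7, 8, 9}, so each is used; only U can be 2, hence U = 2.
The 7 still-open variables draw from only 7 values {1, 4, 5, 6, 7, 8, 9}, so each is used; only Y can be 8, hence Y = 8.
Among the 6 still-open variables, 1 fits only S (and all 6 values in {1, 4, 5, 6, 7, 9} must be used), so S = 1.
The 5 still-open variables together cover exactly {4, 5, 6, 7, 9} — 5 values for 5 variables — and 9 appears only in W's list, so W = 9.

9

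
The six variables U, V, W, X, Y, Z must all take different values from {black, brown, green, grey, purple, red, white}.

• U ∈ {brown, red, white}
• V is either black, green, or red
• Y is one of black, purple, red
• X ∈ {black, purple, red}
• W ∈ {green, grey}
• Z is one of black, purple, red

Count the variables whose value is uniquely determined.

2

X, Y, Z between them cover only {black, purple, red} — a naked triple. Remove those values from U, V.
V's domain is down to {green}, so V = green. Strike green from W.
That leaves W = grey.
Determined: V=green, W=grey. The other variables each still have more than one consistent value. That makes 2.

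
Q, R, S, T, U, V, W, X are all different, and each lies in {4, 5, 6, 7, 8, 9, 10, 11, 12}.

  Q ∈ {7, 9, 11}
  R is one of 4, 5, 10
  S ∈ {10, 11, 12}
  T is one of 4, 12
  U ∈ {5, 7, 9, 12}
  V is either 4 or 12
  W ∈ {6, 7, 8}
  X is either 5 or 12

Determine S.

T and V share exactly the 2 values {4, 12}; by pigeonhole those values go to them, so strike 4, 12 from R, S, U, X.
X's domain is down to {5}, so X = 5. So R, U can't be 5.
R must be 10 (only option left). Eliminate 10 elsewhere: S.
So S = 11.

11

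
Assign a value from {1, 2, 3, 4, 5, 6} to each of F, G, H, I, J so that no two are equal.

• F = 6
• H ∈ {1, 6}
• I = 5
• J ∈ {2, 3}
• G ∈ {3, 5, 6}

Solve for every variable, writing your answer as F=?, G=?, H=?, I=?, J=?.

F=6, G=3, H=1, I=5, J=2

F must be 6 (only option left). Strike 6 from G, H.
H must be 1 (only option left).
I has just one choice, so I = 5. Remove 5 from G.
G's domain is down to {3}, so G = 3. Remove 3 from J.
That leaves J = 2.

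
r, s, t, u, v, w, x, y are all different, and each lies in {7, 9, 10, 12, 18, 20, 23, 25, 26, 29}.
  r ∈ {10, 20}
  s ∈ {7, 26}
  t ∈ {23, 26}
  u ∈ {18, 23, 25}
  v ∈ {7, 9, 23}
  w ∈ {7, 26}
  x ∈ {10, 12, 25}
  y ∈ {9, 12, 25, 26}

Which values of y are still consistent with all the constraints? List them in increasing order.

s and w share exactly the 2 values {7, 26}; by pigeonhole those values go to them, so strike 7, 26 from t, v, y.
t's domain is down to {23}, so t = 23. So u, v can't be 23.
That leaves v = 9. So y can't be 9.
No further eliminations apply; y can still be any of 12, 25.

12, 25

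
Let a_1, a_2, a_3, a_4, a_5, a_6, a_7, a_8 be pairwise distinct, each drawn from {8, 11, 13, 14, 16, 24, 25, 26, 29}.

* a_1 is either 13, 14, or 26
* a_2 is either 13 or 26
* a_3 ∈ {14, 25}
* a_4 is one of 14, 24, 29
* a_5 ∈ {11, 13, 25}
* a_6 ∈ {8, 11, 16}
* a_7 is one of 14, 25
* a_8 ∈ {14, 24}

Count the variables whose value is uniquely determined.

The 2 variables a_3 and a_7 are confined to {14, 25}, which locks those values in; drop them from a_1, a_4, a_5, a_8.
That leaves a_8 = 24. Strike 24 from a_4.
a_4 must be 29 (only option left).
The 2 variables a_1 and a_2 are confined to {13, 26}, which locks those values in; drop them from a_5.
That leaves a_5 = 11. Eliminate 11 elsewhere: a_6.
Determined: a_4=29, a_5=11, a_8=24. The other variables each still have more than one consistent value. That makes 3.

3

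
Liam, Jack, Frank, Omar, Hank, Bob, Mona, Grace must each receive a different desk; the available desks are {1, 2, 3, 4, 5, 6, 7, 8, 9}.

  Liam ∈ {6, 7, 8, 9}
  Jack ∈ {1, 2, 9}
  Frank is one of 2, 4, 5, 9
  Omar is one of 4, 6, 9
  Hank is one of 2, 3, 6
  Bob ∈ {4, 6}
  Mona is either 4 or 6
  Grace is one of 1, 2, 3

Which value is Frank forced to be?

5

The 2 variables Bob and Mona are confined to {4, 6}, which locks those values in; drop them from Liam, Frank, Omar, Hank.
That leaves Omar = 9. Strike 9 from Liam, Jack, Frank.
The 3 variables Jack, Hank, Grace are confined to {1, 2, 3}, which locks those values in; drop them from Frank.
So Frank = 5.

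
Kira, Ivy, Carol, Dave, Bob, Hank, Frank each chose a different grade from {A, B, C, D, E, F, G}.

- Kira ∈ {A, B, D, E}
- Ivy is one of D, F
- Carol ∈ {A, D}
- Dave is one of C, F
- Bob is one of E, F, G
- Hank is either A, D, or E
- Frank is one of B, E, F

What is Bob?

G

Among the 7 variables, C fits only Dave (and all 7 values in {A, B, C, D, E, F, G} must be used), so Dave = C.
The 6 still-open variables together cover exactly {A, B, D, E, F, G} — 6 values for 6 variables — and G appears only in Bob's list, so Bob = G.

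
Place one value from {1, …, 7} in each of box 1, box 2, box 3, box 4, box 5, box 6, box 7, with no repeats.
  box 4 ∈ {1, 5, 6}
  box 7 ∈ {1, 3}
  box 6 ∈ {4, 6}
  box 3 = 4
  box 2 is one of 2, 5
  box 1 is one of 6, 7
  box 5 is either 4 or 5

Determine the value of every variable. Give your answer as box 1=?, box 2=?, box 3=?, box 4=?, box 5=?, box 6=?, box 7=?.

box 1=7, box 2=2, box 3=4, box 4=1, box 5=5, box 6=6, box 7=3

box 3's domain is down to {4}, so box 3 = 4. Strike 4 from box 5, box 6.
box 5 must be 5 (only option left). Eliminate 5 elsewhere: box 2, box 4.
box 6 must be 6 (only option left). Strike 6 from box 1, box 4.
box 1's domain is down to {7}, so box 1 = 7.
box 2's domain is down to {2}, so box 2 = 2.
box 4's domain is down to {1}, so box 4 = 1. Strike 1 from box 7.
box 7's domain is down to {3}, so box 7 = 3.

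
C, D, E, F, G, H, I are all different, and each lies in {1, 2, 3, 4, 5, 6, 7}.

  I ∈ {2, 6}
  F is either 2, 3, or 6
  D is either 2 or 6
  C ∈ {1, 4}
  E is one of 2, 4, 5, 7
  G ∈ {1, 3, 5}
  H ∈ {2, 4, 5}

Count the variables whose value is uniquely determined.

2

The 7 variables together cover exactly {1, 2, 3, 4, 5, 6, 7} — 7 values for 7 variables — and 7 appears only in E's list, so E = 7.
D and I share exactly the 2 values {2, 6}; by pigeonhole those values go to them, so strike 2, 6 from F, H.
F's domain is down to {3}, so F = 3. Strike 3 from G.
Determined: E=7, F=3. The other variables each still have more than one consistent value. That makes 2.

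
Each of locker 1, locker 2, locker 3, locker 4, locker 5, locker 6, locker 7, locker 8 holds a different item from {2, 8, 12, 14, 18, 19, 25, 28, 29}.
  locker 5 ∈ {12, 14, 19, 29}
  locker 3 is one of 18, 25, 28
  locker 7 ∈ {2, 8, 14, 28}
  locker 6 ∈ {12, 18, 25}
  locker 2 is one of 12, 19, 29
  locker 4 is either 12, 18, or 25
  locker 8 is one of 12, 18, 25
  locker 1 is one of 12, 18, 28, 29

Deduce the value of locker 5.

14

locker 4, locker 6, locker 8 between them cover only {12, 18, 25} — a naked triple. Remove those values from locker 1, locker 2, locker 3, locker 5.
locker 3's domain is down to {28}, so locker 3 = 28. Eliminate 28 elsewhere: locker 1, locker 7.
locker 1's domain is down to {29}, so locker 1 = 29. So locker 2, locker 5 can't be 29.
locker 2's domain is down to {19}, so locker 2 = 19. Remove 19 from locker 5.
So locker 5 = 14.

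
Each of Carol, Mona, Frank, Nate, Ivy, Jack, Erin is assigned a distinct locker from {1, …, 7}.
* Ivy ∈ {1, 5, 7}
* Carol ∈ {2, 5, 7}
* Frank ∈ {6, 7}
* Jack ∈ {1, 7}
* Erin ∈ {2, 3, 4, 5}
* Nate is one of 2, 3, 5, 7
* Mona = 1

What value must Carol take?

2

Mona's domain is down to {1}, so Mona = 1. Strike 1 from Ivy, Jack.
Jack must be 7 (only option left). Strike 7 from Carol, Frank, Nate, Ivy.
That leaves Frank = 6.
Ivy's domain is down to {5}, so Ivy = 5. Eliminate 5 elsewhere: Carol, Nate, Erin.
So Carol = 2.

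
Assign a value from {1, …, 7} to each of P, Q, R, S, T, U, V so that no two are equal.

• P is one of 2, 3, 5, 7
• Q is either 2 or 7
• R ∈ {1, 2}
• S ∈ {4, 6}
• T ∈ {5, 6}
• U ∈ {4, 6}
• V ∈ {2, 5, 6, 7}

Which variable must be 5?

T

Among the 7 variables, 1 fits only R (and all 7 values in {1, 2, 3, 4, 5, 6, 7} must be used), so R = 1.
The 6 still-open variables draw from only 6 values {2, 3, 4, 5, 6, 7}, so each is used; only P can be 3, hence P = 3.
The 2 variables S and U are confined to {4, 6}, which locks those values in; drop them from T, V.
So 5 goes to T.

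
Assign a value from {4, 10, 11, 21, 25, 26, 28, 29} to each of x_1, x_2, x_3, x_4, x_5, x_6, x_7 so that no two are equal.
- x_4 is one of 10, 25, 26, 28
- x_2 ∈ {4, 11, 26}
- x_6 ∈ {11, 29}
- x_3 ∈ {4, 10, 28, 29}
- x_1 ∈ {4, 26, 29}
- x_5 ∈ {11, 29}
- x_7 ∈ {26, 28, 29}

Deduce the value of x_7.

The 7 variables together cover exactly {4, 10, 11, 25, 26, 28, 29} — 7 values for 7 variables — and 25 appears only in x_4's list, so x_4 = 25.
Among the 6 still-open variables, 10 fits only x_3 (and all 6 values in {4, 10, 11, 26, 28, 29} must be used), so x_3 = 10.
The 5 still-open variables together cover exactly {4, 11, 26, 28, 29} — 5 values for 5 variables — and 28 appears only in x_7's list, so x_7 = 28.

28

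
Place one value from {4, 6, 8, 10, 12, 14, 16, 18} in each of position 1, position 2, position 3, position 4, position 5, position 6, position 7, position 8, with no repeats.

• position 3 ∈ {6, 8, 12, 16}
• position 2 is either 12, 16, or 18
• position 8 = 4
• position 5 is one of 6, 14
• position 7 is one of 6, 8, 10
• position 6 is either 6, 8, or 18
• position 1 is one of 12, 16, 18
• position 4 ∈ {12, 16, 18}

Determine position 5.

14

position 8 has just one choice, so position 8 = 4.
The 7 still-open variables draw from only 7 values {6, 8, 10, 12, 14, 16, 18}, so each is used; only position 7 can be 10, hence position 7 = 10.
The 6 still-open variables together cover exactly {6, 8, 12, 14, 16, 18} — 6 values for 6 variables — and 14 appears only in position 5's list, so position 5 = 14.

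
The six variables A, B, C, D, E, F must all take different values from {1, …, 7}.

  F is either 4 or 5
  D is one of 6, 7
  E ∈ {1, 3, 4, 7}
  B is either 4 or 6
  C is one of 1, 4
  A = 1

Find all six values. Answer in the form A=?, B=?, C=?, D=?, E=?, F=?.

A=1, B=6, C=4, D=7, E=3, F=5

A's domain is down to {1}, so A = 1. So C, E can't be 1.
That leaves C = 4. Eliminate 4 elsewhere: B, E, F.
F's domain is down to {5}, so F = 5.
B has just one choice, so B = 6. Strike 6 from D.
D's domain is down to {7}, so D = 7. Eliminate 7 elsewhere: E.
E's domain is down to {3}, so E = 3.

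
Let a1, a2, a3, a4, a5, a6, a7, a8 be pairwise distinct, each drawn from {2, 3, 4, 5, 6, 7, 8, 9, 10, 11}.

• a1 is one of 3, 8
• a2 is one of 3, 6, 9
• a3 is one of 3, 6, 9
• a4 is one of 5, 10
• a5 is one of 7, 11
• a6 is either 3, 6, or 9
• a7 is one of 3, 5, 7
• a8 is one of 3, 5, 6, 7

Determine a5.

The 8 variables draw from only 8 values {3, 5, 6, 7, 8, 9, 10, 11}, so each is used; only a1 can be 8, hence a1 = 8.
Among the 7 still-open variables, 10 fits only a4 (and all 7 values in {3, 5, 6, 7, 9, 10, 11} must be used), so a4 = 10.
The 6 still-open variables together cover exactly {3, 5, 6, 7, 9, 11} — 6 values for 6 variables — and 11 appears only in a5's list, so a5 = 11.

11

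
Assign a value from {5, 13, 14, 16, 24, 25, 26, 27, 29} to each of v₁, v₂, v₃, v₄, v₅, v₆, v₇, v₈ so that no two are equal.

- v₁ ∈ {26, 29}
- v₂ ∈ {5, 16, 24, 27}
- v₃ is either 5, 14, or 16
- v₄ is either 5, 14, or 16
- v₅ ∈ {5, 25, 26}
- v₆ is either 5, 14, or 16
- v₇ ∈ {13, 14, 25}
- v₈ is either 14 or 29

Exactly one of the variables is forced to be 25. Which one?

The 3 variables v₃, v₄, v₆ are confined to {5, 14, 16}, which locks those values in; drop them from v₂, v₅, v₇, v₈.
v₈ has just one choice, so v₈ = 29. So v₁ can't be 29.
v₁ has just one choice, so v₁ = 26. Strike 26 from v₅.
So 25 goes to v₅.

v₅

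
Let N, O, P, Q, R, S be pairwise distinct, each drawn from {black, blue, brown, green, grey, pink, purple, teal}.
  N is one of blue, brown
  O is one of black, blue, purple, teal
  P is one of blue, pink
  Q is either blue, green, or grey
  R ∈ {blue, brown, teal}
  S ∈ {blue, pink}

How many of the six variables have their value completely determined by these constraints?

2

The 2 variables P and S are confined to {blue, pink}, which locks those values in; drop them from N, O, Q, R.
That leaves N = brown. Remove brown from R.
That leaves R = teal. Strike teal from O.
Determined: N=brown, R=teal. The other variables each still have more than one consistent value. That makes 2.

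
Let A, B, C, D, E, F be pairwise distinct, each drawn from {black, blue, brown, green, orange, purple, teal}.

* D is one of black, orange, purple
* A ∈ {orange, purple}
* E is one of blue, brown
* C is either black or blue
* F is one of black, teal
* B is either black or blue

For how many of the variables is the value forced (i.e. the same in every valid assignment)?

The 6 variables draw from only 6 values {black, blue, brown, orange, purple, teal}, so each is used; only E can be brown, hence E = brown.
The 5 still-open variables draw from only 5 values {black, blue, orange, purple, teal}, so each is used; only F can be teal, hence F = teal.
The 2 variables B and C are confined to {black, blue}, which locks those values in; drop them from D.
Determined: E=brown, F=teal. The other variables each still have more than one consistent value. That makes 2.

2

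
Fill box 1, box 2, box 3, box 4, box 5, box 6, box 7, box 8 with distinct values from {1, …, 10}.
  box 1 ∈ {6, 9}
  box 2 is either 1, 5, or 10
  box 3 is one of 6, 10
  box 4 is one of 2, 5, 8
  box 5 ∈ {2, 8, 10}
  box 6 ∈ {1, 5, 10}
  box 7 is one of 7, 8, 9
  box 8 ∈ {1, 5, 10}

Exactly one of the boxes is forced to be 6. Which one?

box 3

Among the 8 variables, 7 fits only box 7 (and all 8 values in {1, 2, 5, 6, 7, 8, 9, 10} must be used), so box 7 = 7.
The 7 still-open variables together cover exactly {1, 2, 5, 6, 8, 9, 10} — 7 values for 7 variables — and 9 appears only in box 1's list, so box 1 = 9.
The 6 still-open variables draw from only 6 values {1, 2, 5, 6, 8, 10}, so each is used; only box 3 can be 6, hence box 3 = 6.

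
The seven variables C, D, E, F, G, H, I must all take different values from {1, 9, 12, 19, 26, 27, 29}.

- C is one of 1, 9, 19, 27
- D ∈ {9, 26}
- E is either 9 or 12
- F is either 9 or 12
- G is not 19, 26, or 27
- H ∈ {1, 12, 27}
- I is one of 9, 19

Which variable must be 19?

I

The 7 variables together cover exactly {1, 9, 12, 19, 26, 27, 29} — 7 values for 7 variables — and 26 appears only in D's list, so D = 26.
Among the 6 still-open variables, 29 fits only G (and all 6 values in {1, 9, 12, 19, 27, 29} must be used), so G = 29.
The 2 variables E and F are confined to {9, 12}, which locks those values in; drop them from C, H, I.
So 19 goes to I.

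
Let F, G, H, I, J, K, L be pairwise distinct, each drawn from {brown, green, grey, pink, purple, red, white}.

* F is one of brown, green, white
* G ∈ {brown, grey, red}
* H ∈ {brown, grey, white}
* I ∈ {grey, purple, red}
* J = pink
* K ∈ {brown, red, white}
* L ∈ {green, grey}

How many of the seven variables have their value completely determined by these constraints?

J's domain is down to {pink}, so J = pink.
Among the 6 still-open variables, purple fits only I (and all 6 values in {brown, green, grey, purple, red, white} must be used), so I = purple.
Determined: I=purple, J=pink. The other variables each still have more than one consistent value. That makes 2.

2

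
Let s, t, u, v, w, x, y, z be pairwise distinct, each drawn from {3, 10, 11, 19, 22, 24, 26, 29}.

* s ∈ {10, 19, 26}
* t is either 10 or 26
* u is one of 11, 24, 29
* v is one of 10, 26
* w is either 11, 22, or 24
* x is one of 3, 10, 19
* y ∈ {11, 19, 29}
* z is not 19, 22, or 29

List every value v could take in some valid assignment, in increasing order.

10, 26

The 8 variables draw from only 8 values {3, 10, 11, 19, 22, 24, 26, 29}, so each is used; only w can be 22, hence w = 22.
t and v share exactly the 2 values {10, 26}; by pigeonhole those values go to them, so strike 10, 26 from s, x, z.
That leaves s = 19. So x, y can't be 19.
x's domain is down to {3}, so x = 3. So z can't be 3.
No further eliminations apply; v can still be any of 10, 26.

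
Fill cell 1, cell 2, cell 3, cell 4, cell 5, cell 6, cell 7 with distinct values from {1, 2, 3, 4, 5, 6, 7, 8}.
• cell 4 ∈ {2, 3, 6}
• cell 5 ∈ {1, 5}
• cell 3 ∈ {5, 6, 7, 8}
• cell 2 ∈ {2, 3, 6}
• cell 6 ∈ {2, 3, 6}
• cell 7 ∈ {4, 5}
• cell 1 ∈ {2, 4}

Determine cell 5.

cell 2, cell 4, cell 6 between them cover only {2, 3, 6} — a naked triple. Remove those values from cell 1, cell 3.
That leaves cell 1 = 4. Remove 4 from cell 7.
That leaves cell 7 = 5. Remove 5 from cell 3, cell 5.
So cell 5 = 1.

1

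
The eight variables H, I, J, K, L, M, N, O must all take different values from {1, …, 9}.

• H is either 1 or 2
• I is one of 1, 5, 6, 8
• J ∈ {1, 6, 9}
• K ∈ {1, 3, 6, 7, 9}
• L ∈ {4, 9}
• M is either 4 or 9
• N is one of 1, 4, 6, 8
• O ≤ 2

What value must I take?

5

H and O share exactly the 2 values {1, 2}; by pigeonhole those values go to them, so strike 1, 2 from I, J, K, N.
L and M between them cover only {4, 9} — a naked pair. Remove those values from J, K, N.
J has just one choice, so J = 6. Remove 6 from I, K, N.
That leaves N = 8. Strike 8 from I.
So I = 5.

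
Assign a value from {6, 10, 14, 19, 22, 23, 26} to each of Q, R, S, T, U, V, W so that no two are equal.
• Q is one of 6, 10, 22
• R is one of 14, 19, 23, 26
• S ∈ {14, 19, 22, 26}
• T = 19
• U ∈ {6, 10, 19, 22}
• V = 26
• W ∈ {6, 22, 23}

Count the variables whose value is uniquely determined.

2

T must be 19 (only option left). So R, S, U can't be 19.
V has just one choice, so V = 26. Eliminate 26 elsewhere: R, S.
Determined: T=19, V=26. The other variables each still have more than one consistent value. That makes 2.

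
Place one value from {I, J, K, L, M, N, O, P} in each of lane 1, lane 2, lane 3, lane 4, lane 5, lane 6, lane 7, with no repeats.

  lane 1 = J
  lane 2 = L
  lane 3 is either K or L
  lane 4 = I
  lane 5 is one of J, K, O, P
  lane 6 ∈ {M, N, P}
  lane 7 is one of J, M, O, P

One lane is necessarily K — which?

lane 1's domain is down to {J}, so lane 1 = J. Eliminate J elsewhere: lane 5, lane 7.
That leaves lane 2 = L. Remove L from lane 3.
So K goes to lane 3.

lane 3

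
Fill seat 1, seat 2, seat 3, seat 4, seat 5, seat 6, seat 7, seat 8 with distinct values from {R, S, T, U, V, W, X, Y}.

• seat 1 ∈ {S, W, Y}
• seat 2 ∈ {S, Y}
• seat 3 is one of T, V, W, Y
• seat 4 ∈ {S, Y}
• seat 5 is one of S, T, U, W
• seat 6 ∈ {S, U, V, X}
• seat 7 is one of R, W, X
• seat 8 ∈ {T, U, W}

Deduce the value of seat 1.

The 8 variables draw from only 8 values {R, S, T, U, V, W, X, Y}, so each is used; only seat 7 can be R, hence seat 7 = R.
The 7 still-open variables together cover exactly {S, T, U, V, W, X, Y} — 7 values for 7 variables — and X appears only in seat 6's list, so seat 6 = X.
The 6 still-open variables draw from only 6 values {S, T, U, V, W, Y}, so each is used; only seat 3 can be V, hence seat 3 = V.
seat 2 and seat 4 between them cover only {S, Y} — a naked pair. Remove those values from seat 1, seat 5.
So seat 1 = W.

W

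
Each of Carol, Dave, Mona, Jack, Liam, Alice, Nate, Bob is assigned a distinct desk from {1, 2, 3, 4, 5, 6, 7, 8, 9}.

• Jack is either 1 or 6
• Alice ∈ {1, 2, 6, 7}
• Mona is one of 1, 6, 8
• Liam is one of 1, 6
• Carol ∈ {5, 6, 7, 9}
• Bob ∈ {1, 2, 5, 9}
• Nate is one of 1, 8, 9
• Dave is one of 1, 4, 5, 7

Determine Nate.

Among the 8 variables, 4 fits only Dave (and all 8 values in {1, 2, 4, 5, 6, 7, 8, 9} must be used), so Dave = 4.
Jack and Liam share exactly the 2 values {1, 6}; by pigeonhole those values go to them, so strike 1, 6 from Carol, Mona, Alice, Nate, Bob.
Mona must be 8 (only option left). So Nate can't be 8.
So Nate = 9.

9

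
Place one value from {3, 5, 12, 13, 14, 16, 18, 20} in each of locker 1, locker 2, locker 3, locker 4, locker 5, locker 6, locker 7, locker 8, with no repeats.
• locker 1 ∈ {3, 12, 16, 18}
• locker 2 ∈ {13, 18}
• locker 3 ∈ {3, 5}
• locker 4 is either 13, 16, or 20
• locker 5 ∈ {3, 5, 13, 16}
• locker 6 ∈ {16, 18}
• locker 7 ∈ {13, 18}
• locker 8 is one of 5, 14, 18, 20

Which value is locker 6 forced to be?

16

The 8 variables draw from only 8 values {3, 5, 12, 13, 14, 16, 18, 20}, so each is used; only locker 1 can be 12, hence locker 1 = 12.
The 7 still-open variables together cover exactly {3, 5, 13, 14, 16, 18, 20} — 7 values for 7 variables — and 14 appears only in locker 8's list, so locker 8 = 14.
The 6 still-open variables draw from only 6 values {3, 5, 13, 16, 18, 20}, so each is used; only locker 4 can be 20, hence locker 4 = 20.
locker 2 and locker 7 between them cover only {13, 18} — a naked pair. Remove those values from locker 5, locker 6.
So locker 6 = 16.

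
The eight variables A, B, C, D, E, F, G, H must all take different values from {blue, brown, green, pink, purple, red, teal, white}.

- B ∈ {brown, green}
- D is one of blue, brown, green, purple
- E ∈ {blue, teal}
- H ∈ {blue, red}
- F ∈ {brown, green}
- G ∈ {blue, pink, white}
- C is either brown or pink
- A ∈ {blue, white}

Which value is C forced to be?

pink

Among the 8 variables, purple fits only D (and all 8 values in {blue, brown, green, pink, purple, red, teal, white} must be used), so D = purple.
The 7 still-open variables together cover exactly {blue, brown, green, pink, red, teal, white} — 7 values for 7 variables — and red appears only in H's list, so H = red.
The 6 still-open variables together cover exactly {blue, brown, green, pink, teal, white} — 6 values for 6 variables — and teal appears only in E's list, so E = teal.
The 2 variables B and F are confined to {brown, green}, which locks those values in; drop them from C.
So C = pink.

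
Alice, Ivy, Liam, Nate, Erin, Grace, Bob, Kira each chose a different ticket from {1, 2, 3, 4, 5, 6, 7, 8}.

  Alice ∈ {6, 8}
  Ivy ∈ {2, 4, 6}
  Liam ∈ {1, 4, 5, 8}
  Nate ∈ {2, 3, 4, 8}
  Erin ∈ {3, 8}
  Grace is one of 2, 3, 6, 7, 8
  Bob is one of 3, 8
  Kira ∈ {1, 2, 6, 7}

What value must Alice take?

6

The 8 variables draw from only 8 values {1, 2, 3, 4, 5, 6, 7, 8}, so each is used; only Liam can be 5, hence Liam = 5.
Among the 7 still-open variables, 1 fits only Kira (and all 7 values in {1, 2, 3, 4, 6, 7, 8} must be used), so Kira = 1.
Among the 6 still-open variables, 7 fits only Grace (and all 6 values in {2, 3, 4, 6, 7, 8} must be used), so Grace = 7.
Erin and Bob between them cover only {3, 8} — a naked pair. Remove those values from Alice, Nate.
So Alice = 6.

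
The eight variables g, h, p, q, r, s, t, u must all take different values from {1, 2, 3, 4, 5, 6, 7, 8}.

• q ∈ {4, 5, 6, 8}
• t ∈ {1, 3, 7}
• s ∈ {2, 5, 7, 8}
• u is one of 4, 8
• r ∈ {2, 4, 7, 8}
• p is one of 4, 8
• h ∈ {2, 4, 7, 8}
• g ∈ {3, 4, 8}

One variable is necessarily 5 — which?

The 8 variables draw from only 8 values {1, 2, 3, 4, 5, 6, 7, 8}, so each is used; only t can be 1, hence t = 1.
The 7 still-open variables draw from only 7 values {2, 3, 4, 5, 6, 7, 8}, so each is used; only g can be 3, hence g = 3.
The 6 still-open variables draw from only 6 values {2, 4, 5, 6, 7, 8}, so each is used; only q can be 6, hence q = 6.
Among the 5 still-open variables, 5 fits only s (and all 5 values in {2, 4, 5, 7, 8} must be used), so s = 5.

s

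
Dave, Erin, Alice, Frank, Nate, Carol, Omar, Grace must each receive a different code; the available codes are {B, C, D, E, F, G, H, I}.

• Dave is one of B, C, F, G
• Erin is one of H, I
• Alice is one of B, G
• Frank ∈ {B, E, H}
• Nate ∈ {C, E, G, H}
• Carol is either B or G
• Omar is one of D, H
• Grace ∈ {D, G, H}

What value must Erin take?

I

The 8 variables together cover exactly {B, C, D, E, F, G, H, I} — 8 values for 8 variables — and F appears only in Dave's list, so Dave = F.
The 7 still-open variables draw from only 7 values {B, C, D, E, G, H, I}, so each is used; only Nate can be C, hence Nate = C.
The 6 still-open variables together cover exactly {B, D, E, G, H, I} — 6 values for 6 variables — and E appears only in Frank's list, so Frank = E.
Among the 5 still-open variables, I fits only Erin (and all 5 values in {B, D, G, H, I} must be used), so Erin = I.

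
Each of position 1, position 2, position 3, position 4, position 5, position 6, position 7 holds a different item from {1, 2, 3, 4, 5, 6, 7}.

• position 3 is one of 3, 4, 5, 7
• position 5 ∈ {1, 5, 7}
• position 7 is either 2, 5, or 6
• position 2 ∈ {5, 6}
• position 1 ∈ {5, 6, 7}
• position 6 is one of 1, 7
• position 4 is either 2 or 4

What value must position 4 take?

4

The 7 variables together cover exactly {1, 2, 3, 4, 5, 6, 7} — 7 values for 7 variables — and 3 appears only in position 3's list, so position 3 = 3.
Among the 6 still-open variables, 4 fits only position 4 (and all 6 values in {1, 2, 4, 5, 6, 7} must be used), so position 4 = 4.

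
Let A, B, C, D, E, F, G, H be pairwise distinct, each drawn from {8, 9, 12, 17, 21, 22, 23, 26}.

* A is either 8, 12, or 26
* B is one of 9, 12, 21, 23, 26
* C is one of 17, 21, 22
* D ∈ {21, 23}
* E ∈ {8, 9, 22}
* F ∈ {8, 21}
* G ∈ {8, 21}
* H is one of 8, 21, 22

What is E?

Among the 8 variables, 17 fits only C (and all 8 values in {8, 9, 12, 17, 21, 22, 23, 26} must be used), so C = 17.
The 2 variables F and G are confined to {8, 21}, which locks those values in; drop them from A, B, D, E, H.
D's domain is down to {23}, so D = 23. Remove 23 from B.
H must be 22 (only option left). So E can't be 22.
So E = 9.

9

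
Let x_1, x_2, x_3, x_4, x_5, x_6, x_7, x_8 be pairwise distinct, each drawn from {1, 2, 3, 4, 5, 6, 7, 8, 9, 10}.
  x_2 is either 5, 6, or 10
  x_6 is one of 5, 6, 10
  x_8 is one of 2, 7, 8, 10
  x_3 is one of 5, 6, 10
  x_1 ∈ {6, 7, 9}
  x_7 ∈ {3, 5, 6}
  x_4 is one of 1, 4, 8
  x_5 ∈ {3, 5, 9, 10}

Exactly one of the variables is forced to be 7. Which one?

x_2, x_3, x_6 between them cover only {5, 6, 10} — a naked triple. Remove those values from x_1, x_5, x_7, x_8.
x_7's domain is down to {3}, so x_7 = 3. Eliminate 3 elsewhere: x_5.
That leaves x_5 = 9. Remove 9 from x_1.
So 7 goes to x_1.

x_1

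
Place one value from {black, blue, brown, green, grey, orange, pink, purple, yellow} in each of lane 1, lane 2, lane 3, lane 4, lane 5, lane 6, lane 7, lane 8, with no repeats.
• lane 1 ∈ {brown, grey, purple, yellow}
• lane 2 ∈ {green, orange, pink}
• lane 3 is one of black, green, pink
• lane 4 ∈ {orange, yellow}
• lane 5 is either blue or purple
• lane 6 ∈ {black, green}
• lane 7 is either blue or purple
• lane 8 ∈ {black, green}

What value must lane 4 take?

lane 5 and lane 7 between them cover only {blue, purple} — a naked pair. Remove those values from lane 1.
lane 6 and lane 8 between them cover only {black, green} — a naked pair. Remove those values from lane 2, lane 3.
lane 3's domain is down to {pink}, so lane 3 = pink. Remove pink from lane 2.
lane 2's domain is down to {orange}, so lane 2 = orange. Remove orange from lane 4.
So lane 4 = yellow.

yellow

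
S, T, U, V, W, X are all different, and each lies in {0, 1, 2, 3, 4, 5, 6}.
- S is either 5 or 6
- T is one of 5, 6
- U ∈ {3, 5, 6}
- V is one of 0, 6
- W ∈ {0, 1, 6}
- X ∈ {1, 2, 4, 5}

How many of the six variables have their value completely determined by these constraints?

S and T between them cover only {5, 6} — a naked pair. Remove those values from U, V, W, X.
That leaves U = 3.
V must be 0 (only option left). So W can't be 0.
That leaves W = 1. So X can't be 1.
Determined: U=3, V=0, W=1. The other variables each still have more than one consistent value. That makes 3.

3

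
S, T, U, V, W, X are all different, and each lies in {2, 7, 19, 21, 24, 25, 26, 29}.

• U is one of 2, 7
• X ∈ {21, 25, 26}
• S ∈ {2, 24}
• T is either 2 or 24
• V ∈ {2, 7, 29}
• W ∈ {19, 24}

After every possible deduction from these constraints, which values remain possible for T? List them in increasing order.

2, 24

The 2 variables S and T are confined to {2, 24}, which locks those values in; drop them from U, V, W.
That leaves U = 7. Eliminate 7 elsewhere: V.
That leaves V = 29.
W must be 19 (only option left).
No further eliminations apply; T can still be any of 2, 24.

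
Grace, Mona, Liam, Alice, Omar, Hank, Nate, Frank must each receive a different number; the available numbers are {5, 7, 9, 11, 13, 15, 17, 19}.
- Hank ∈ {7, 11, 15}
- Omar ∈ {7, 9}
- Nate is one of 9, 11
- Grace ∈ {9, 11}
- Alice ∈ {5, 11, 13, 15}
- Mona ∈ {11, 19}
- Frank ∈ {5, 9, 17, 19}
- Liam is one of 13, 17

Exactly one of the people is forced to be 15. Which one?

Grace and Nate between them cover only {9, 11} — a naked pair. Remove those values from Mona, Alice, Omar, Hank, Frank.
Mona has just one choice, so Mona = 19. Remove 19 from Frank.
Omar must be 7 (only option left). Remove 7 from Hank.
So 15 goes to Hank.

Hank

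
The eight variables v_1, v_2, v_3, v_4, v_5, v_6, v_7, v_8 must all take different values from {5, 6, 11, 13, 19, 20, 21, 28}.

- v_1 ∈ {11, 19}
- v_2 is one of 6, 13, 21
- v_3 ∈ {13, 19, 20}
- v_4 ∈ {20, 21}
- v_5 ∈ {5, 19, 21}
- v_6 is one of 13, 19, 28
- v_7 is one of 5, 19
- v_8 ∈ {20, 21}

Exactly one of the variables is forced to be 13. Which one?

v_3

The 8 variables draw from only 8 values {5, 6, 11, 13, 19, 20, 21, 28}, so each is used; only v_2 can be 6, hence v_2 = 6.
Among the 7 still-open variables, 11 fits only v_1 (and all 7 values in {5, 11, 13, 19, 20, 21, 28} must be used), so v_1 = 11.
The 6 still-open variables draw from only 6 values {5, 13, 19, 20, 21, 28}, so each is used; only v_6 can be 28, hence v_6 = 28.
The 5 still-open variables together cover exactly {5, 13, 19, 20, 21} — 5 values for 5 variables — and 13 appears only in v_3's list, so v_3 = 13.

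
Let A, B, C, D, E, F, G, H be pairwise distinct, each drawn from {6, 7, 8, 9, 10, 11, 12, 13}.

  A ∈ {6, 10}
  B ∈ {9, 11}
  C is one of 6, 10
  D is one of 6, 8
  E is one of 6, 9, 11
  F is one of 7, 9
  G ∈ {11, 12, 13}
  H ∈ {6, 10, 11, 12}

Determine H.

12

The 8 variables draw from only 8 values {6, 7, 8, 9, 10, 11, 12, 13}, so each is used; only F can be 7, hence F = 7.
The 7 still-open variables draw from only 7 values {6, 8, 9, 10, 11, 12, 13}, so each is used; only D can be 8, hence D = 8.
Among the 6 still-open variables, 13 fits only G (and all 6 values in {6, 9, 10, 11, 12, 13} must be used), so G = 13.
The 5 still-open variables together cover exactly {6, 9, 10, 11, 12} — 5 values for 5 variables — and 12 appears only in H's list, so H = 12.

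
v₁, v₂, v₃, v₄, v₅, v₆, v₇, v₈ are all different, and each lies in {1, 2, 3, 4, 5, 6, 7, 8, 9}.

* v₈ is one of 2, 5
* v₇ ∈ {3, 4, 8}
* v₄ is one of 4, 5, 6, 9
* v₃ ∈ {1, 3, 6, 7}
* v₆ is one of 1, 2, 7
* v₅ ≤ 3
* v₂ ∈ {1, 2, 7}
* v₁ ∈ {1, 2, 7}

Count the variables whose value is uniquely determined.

3

v₁, v₂, v₆ share exactly the 3 values {1, 2, 7}; by pigeonhole those values go to them, so strike 1, 2, 7 from v₃, v₅, v₈.
That leaves v₅ = 3. Strike 3 from v₃, v₇.
v₈'s domain is down to {5}, so v₈ = 5. Remove 5 from v₄.
That leaves v₃ = 6. Eliminate 6 elsewhere: v₄.
Determined: v₃=6, v₅=3, v₈=5. The other variables each still have more than one consistent value. That makes 3.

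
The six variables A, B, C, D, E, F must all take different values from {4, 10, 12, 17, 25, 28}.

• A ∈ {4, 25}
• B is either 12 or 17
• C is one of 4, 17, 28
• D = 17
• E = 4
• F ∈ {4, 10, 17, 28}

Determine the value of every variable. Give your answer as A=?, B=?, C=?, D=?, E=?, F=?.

D's domain is down to {17}, so D = 17. Remove 17 from B, C, F.
E's domain is down to {4}, so E = 4. Strike 4 from A, C, F.
A must be 25 (only option left).
That leaves B = 12.
That leaves C = 28. So F can't be 28.
F has just one choice, so F = 10.

A=25, B=12, C=28, D=17, E=4, F=10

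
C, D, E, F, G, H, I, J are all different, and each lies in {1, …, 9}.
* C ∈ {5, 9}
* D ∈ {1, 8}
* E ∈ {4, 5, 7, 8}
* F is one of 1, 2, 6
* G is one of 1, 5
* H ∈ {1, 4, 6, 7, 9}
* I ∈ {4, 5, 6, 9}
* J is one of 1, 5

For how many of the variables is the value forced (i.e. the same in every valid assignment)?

3

The 8 variables together cover exactly {1, 2, 4, 5, 6, 7, 8, 9} — 8 values for 8 variables — and 2 appears only in F's list, so F = 2.
G and J share exactly the 2 values {1, 5}; by pigeonhole those values go to them, so strike 1, 5 from C, D, E, H, I.
C must be 9 (only option left). Eliminate 9 elsewhere: H, I.
D has just one choice, so D = 8. Remove 8 from E.
Determined: C=9, D=8, F=2. The other variables each still have more than one consistent value. That makes 3.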